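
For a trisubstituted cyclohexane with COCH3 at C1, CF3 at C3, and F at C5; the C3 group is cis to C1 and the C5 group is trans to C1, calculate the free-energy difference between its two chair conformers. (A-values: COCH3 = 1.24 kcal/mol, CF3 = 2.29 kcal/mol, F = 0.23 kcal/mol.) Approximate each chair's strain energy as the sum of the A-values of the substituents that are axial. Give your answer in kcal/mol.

3.30 kcal/mol

Chair I (acetyl axial, trifluoromethyl axial, fluoro equatorial): E = 3.53 kcal/mol.
Chair II (acetyl equatorial, trifluoromethyl equatorial, fluoro axial): E = 0.23 kcal/mol.
ΔE = 3.53 − 0.23 = 3.30 kcal/mol; chair II is more stable.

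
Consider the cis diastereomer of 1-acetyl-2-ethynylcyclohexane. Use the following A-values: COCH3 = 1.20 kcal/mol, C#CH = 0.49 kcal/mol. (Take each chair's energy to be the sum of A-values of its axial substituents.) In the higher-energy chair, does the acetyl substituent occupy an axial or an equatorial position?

C1 and C2 have opposite parity, so for the cis isomer the two substituents are one axial and one equatorial in each chair.
Chair I (acetyl axial, ethynyl equatorial): E = 1.20 kcal/mol.
Chair II (acetyl equatorial, ethynyl axial): E = 0.49 kcal/mol.
Chair I is the less stable (higher-energy) conformer, and in that chair the acetyl group is axial.

axial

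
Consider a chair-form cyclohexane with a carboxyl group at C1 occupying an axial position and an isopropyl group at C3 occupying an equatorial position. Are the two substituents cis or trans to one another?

trans

C1 and C3 have the same parity, so their axial bonds point in the same direction.
With same-parity carbons, two substituents on the same face are both axial or both equatorial; opposite faces give one of each.
Here the groups are axial/equatorial → opposite face → trans.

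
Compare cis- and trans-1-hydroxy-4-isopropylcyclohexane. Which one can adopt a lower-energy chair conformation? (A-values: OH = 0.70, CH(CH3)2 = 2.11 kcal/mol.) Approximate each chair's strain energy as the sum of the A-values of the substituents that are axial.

At 1,4 positions (parity opposite): cis → (a,e or e,a); trans → (e,e or a,a).
Best chair for cis: E = 0.70 kcal/mol; best chair for trans: E = 0.00 kcal/mol.
The trans isomer is lower by 0.70 kcal/mol.

trans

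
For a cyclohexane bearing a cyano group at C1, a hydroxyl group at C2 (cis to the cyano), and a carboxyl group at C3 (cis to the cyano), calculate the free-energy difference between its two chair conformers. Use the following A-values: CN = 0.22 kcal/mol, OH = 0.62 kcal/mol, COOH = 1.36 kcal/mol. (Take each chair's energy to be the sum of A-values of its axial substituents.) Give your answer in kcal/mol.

Chair I (cyano axial, hydroxyl equatorial, carboxyl axial): E = 1.58 kcal/mol.
Chair II (cyano equatorial, hydroxyl axial, carboxyl equatorial): E = 0.62 kcal/mol.
ΔE = 1.58 − 0.62 = 0.96 kcal/mol; chair II is more stable.

0.96 kcal/mol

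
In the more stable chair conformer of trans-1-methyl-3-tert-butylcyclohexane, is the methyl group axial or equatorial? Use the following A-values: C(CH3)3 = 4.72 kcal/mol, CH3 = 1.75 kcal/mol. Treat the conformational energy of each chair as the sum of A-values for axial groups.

C1 and C3 have the same parity, so for the trans isomer the two substituents are one axial and one equatorial in each chair.
Chair I (tert-butyl axial, methyl equatorial): E = 4.72 kcal/mol.
Chair II (tert-butyl equatorial, methyl axial): E = 1.75 kcal/mol.
Chair II is the more stable (lower-energy) conformer, and in that chair the methyl group is axial.

axial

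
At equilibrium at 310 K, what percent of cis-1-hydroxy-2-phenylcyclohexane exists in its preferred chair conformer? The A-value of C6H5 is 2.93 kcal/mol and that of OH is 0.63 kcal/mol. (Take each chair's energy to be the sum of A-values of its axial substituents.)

C1 and C2 have opposite parity, so for the cis isomer the two substituents are one axial and one equatorial in each chair.
Chair I (phenyl axial, hydroxyl equatorial): E = 2.93 kcal/mol; chair II (phenyl equatorial, hydroxyl axial): E = 0.63 kcal/mol.
ΔG = 2.30 kcal/mol between the two chairs.
K = exp(ΔG/RT) with R = 1.987×10⁻³ kcal mol⁻¹ K⁻¹ and T = 310 K gives K ≈ 41.8.
Fraction in the lower-energy chair = K/(K+1) = 97.7%.

97.7%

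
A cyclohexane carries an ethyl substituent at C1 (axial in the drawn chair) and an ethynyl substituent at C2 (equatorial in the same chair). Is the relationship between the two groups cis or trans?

cis

C1 and C2 have opposite parity, so their axial bonds point in opposite directions.
With opposite-parity carbons, two substituents on the same face are one axial and one equatorial; opposite faces give both axial or both equatorial.
Here the groups are axial/equatorial → same face → cis.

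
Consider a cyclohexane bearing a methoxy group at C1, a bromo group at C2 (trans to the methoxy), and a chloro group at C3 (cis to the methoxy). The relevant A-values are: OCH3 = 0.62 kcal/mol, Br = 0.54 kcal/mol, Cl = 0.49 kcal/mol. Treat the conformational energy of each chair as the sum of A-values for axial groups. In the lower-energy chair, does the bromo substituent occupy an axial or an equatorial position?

Chair I (methoxy axial, bromo axial, chloro axial): E = 1.65 kcal/mol.
Chair II (methoxy equatorial, bromo equatorial, chloro equatorial): E = 0.00 kcal/mol.
Chair II is the more stable (lower-energy) conformer, and in that chair the bromo group is equatorial.

equatorial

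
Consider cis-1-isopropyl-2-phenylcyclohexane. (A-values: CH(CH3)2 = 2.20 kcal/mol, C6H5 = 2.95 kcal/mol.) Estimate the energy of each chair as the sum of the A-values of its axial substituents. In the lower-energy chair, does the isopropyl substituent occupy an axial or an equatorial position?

axial

C1 and C2 have opposite parity, so for the cis isomer the two substituents are one axial and one equatorial in each chair.
Chair I (isopropyl axial, phenyl equatorial): E = 2.20 kcal/mol.
Chair II (isopropyl equatorial, phenyl axial): E = 2.95 kcal/mol.
Chair I is the more stable (lower-energy) conformer, and in that chair the isopropyl group is axial.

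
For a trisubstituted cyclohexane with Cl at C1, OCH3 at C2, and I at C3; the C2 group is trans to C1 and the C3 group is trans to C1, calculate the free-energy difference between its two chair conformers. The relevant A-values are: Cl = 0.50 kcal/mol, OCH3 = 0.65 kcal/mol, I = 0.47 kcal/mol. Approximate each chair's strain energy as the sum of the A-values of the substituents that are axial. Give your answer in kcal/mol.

Chair I (chloro axial, methoxy axial, iodo equatorial): E = 1.15 kcal/mol.
Chair II (chloro equatorial, methoxy equatorial, iodo axial): E = 0.47 kcal/mol.
ΔE = 1.15 − 0.47 = 0.68 kcal/mol; chair II is more stable.

0.68 kcal/mol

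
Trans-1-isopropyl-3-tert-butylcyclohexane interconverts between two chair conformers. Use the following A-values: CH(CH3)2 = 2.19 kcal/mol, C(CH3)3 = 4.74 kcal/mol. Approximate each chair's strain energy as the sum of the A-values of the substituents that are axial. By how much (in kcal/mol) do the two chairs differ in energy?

2.55 kcal/mol

C1 and C3 have the same parity, so for the trans isomer the two substituents are one axial and one equatorial in each chair.
Chair I (isopropyl axial, tert-butyl equatorial): E = 2.19 kcal/mol.
Chair II (isopropyl equatorial, tert-butyl axial): E = 4.74 kcal/mol.
ΔE = 4.74 − 2.19 = 2.55 kcal/mol; chair I is more stable.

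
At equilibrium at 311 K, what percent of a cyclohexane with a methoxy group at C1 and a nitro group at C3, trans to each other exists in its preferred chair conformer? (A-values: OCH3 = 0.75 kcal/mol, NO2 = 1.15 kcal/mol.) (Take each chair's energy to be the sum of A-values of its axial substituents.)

65.6%

C1 and C3 have the same parity, so for the trans isomer the two substituents are one axial and one equatorial in each chair.
Chair I (methoxy axial, nitro equatorial): E = 0.75 kcal/mol; chair II (methoxy equatorial, nitro axial): E = 1.15 kcal/mol.
ΔG = 0.40 kcal/mol between the two chairs.
K = exp(ΔG/RT) with R = 1.987×10⁻³ kcal mol⁻¹ K⁻¹ and T = 311 K gives K ≈ 1.91.
Fraction in the lower-energy chair = K/(K+1) = 65.6%.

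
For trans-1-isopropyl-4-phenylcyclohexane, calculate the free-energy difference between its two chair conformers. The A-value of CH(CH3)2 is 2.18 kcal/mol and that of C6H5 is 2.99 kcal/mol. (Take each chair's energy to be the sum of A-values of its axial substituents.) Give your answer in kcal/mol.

C1 and C4 have opposite parity, so for the trans isomer the two substituents are e,e in one chair and a,a in the other.
Chair I (isopropyl axial, phenyl axial): E = 5.17 kcal/mol.
Chair II (isopropyl equatorial, phenyl equatorial): E = 0.00 kcal/mol.
ΔE = 5.17 − 0.00 = 5.17 kcal/mol; chair II is more stable.

5.17 kcal/mol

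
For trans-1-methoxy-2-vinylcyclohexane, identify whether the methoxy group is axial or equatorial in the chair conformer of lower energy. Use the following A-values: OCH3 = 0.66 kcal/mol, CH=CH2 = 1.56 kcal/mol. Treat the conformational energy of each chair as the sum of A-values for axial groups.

C1 and C2 have opposite parity, so for the trans isomer the two substituents are e,e in one chair and a,a in the other.
Chair I (methoxy axial, vinyl axial): E = 2.22 kcal/mol.
Chair II (methoxy equatorial, vinyl equatorial): E = 0.00 kcal/mol.
Chair II is the more stable (lower-energy) conformer, and in that chair the methoxy group is equatorial.

equatorial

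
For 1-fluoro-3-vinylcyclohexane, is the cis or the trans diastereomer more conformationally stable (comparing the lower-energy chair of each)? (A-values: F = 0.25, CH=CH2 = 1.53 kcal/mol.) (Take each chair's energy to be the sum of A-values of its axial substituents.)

At 1,3 positions (parity same): cis → (e,e or a,a); trans → (a,e or e,a).
Best chair for cis: E = 0.00 kcal/mol; best chair for trans: E = 0.25 kcal/mol.
The cis isomer is lower by 0.25 kcal/mol.

cis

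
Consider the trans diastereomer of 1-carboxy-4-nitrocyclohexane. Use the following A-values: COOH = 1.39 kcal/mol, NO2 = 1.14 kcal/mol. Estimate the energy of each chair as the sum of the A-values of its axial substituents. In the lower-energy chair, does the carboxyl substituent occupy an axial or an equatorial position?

C1 and C4 have opposite parity, so for the trans isomer the two substituents are e,e in one chair and a,a in the other.
Chair I (carboxyl axial, nitro axial): E = 2.53 kcal/mol.
Chair II (carboxyl equatorial, nitro equatorial): E = 0.00 kcal/mol.
Chair II is the more stable (lower-energy) conformer, and in that chair the carboxyl group is equatorial.

equatorial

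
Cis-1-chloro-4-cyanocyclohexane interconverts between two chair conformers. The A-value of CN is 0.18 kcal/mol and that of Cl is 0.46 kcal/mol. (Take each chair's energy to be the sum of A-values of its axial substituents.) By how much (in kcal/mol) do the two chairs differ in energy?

0.28 kcal/mol

C1 and C4 have opposite parity, so for the cis isomer the two substituents are one axial and one equatorial in each chair.
Chair I (cyano axial, chloro equatorial): E = 0.18 kcal/mol.
Chair II (cyano equatorial, chloro axial): E = 0.46 kcal/mol.
ΔE = 0.46 − 0.18 = 0.28 kcal/mol; chair I is more stable.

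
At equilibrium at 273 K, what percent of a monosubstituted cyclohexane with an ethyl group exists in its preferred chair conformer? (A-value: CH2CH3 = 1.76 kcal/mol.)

96.2%

One chair has the ethyl group axial (E = 1.76 kcal/mol) and the other has it equatorial (E = 0).
ΔG = 1.76 kcal/mol between the two chairs.
K = exp(ΔG/RT) with R = 1.987×10⁻³ kcal mol⁻¹ K⁻¹ and T = 273 K gives K ≈ 25.6.
Fraction in the lower-energy chair = K/(K+1) = 96.2%.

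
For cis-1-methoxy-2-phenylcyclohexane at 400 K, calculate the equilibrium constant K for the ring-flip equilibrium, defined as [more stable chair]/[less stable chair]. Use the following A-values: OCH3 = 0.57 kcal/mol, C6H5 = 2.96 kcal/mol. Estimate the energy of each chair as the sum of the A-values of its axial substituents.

K ≈ 20.2

C1 and C2 have opposite parity, so for the cis isomer the two substituents are one axial and one equatorial in each chair.
Chair I (methoxy axial, phenyl equatorial): E = 0.57 kcal/mol; chair II (methoxy equatorial, phenyl axial): E = 2.96 kcal/mol.
ΔG = 2.39 kcal/mol between the two chairs.
K = exp(ΔG/RT) with R = 1.987×10⁻³ kcal mol⁻¹ K⁻¹ and T = 400 K gives K ≈ 20.2.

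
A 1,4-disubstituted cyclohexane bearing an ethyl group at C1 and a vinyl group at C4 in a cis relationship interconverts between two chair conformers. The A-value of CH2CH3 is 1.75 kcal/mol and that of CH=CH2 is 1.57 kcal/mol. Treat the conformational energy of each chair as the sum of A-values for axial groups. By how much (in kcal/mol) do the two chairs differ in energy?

C1 and C4 have opposite parity, so for the cis isomer the two substituents are one axial and one equatorial in each chair.
Chair I (ethyl axial, vinyl equatorial): E = 1.75 kcal/mol.
Chair II (ethyl equatorial, vinyl axial): E = 1.57 kcal/mol.
ΔE = 1.75 − 1.57 = 0.18 kcal/mol; chair II is more stable.

0.18 kcal/mol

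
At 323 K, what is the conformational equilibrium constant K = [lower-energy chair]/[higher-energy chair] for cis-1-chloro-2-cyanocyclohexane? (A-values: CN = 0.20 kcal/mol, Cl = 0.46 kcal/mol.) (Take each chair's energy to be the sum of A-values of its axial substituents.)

C1 and C2 have opposite parity, so for the cis isomer the two substituents are one axial and one equatorial in each chair.
Chair I (cyano axial, chloro equatorial): E = 0.20 kcal/mol; chair II (cyano equatorial, chloro axial): E = 0.46 kcal/mol.
ΔG = 0.26 kcal/mol between the two chairs.
K = exp(ΔG/RT) with R = 1.987×10⁻³ kcal mol⁻¹ K⁻¹ and T = 323 K gives K ≈ 1.5.

K ≈ 1.50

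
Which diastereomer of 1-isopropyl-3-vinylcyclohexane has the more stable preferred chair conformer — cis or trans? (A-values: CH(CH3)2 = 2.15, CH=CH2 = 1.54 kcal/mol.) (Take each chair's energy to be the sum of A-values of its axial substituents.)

At 1,3 positions (parity same): cis → (e,e or a,a); trans → (a,e or e,a).
Best chair for cis: E = 0.00 kcal/mol; best chair for trans: E = 1.54 kcal/mol.
The cis isomer is lower by 1.54 kcal/mol.

cis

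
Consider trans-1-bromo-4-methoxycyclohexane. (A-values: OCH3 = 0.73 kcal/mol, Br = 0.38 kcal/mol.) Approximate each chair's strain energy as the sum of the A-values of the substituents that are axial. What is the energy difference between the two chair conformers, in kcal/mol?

1.11 kcal/mol

C1 and C4 have opposite parity, so for the trans isomer the two substituents are e,e in one chair and a,a in the other.
Chair I (methoxy axial, bromo axial): E = 1.11 kcal/mol.
Chair II (methoxy equatorial, bromo equatorial): E = 0.00 kcal/mol.
ΔE = 1.11 − 0.00 = 1.11 kcal/mol; chair II is more stable.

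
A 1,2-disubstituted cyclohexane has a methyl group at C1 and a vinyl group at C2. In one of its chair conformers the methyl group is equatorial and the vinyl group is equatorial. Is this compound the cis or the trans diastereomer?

C1 and C2 have opposite parity, so their axial bonds point in opposite directions.
With opposite-parity carbons, two substituents on the same face are one axial and one equatorial; opposite faces give both axial or both equatorial.
Here the groups are equatorial/equatorial → opposite face → trans.

trans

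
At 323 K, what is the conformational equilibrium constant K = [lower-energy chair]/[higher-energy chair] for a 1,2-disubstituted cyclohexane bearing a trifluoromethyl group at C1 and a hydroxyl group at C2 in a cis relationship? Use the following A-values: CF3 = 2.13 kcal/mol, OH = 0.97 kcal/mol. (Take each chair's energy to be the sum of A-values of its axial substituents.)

C1 and C2 have opposite parity, so for the cis isomer the two substituents are one axial and one equatorial in each chair.
Chair I (trifluoromethyl axial, hydroxyl equatorial): E = 2.13 kcal/mol; chair II (trifluoromethyl equatorial, hydroxyl axial): E = 0.97 kcal/mol.
ΔG = 1.16 kcal/mol between the two chairs.
K = exp(ΔG/RT) with R = 1.987×10⁻³ kcal mol⁻¹ K⁻¹ and T = 323 K gives K ≈ 6.09.

K ≈ 6.09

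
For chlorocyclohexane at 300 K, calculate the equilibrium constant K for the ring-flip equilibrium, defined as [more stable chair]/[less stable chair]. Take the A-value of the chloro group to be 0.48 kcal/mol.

One chair has the chloro group axial (E = 0.48 kcal/mol) and the other has it equatorial (E = 0).
ΔG = 0.48 kcal/mol between the two chairs.
K = exp(ΔG/RT) with R = 1.987×10⁻³ kcal mol⁻¹ K⁻¹ and T = 300 K gives K ≈ 2.24.

K ≈ 2.24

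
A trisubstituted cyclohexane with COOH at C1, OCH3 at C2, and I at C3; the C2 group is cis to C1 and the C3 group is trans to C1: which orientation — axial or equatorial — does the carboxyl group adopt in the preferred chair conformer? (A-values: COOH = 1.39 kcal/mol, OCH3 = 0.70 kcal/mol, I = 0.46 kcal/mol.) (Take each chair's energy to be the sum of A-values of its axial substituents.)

equatorial

Chair I (carboxyl axial, methoxy equatorial, iodo equatorial): E = 1.39 kcal/mol.
Chair II (carboxyl equatorial, methoxy axial, iodo axial): E = 1.16 kcal/mol.
Chair II is the more stable (lower-energy) conformer, and in that chair the carboxyl group is equatorial.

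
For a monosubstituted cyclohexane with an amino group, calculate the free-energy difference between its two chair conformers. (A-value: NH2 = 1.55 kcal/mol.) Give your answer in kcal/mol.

1.55 kcal/mol

A monosubstituted cyclohexane has one chair with the amino group axial (E = A = 1.55 kcal/mol) and one with it equatorial (E = 0).
ΔE = 1.55 − 0 = 1.55 kcal/mol.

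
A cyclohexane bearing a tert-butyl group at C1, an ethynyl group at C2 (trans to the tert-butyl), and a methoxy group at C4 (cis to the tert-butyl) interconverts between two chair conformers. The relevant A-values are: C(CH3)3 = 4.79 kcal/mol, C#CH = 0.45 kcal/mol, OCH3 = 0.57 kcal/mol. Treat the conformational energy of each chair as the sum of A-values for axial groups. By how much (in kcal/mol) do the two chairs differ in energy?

4.67 kcal/mol

Chair I (tert-butyl axial, ethynyl axial, methoxy equatorial): E = 5.24 kcal/mol.
Chair II (tert-butyl equatorial, ethynyl equatorial, methoxy axial): E = 0.57 kcal/mol.
ΔE = 5.24 − 0.57 = 4.67 kcal/mol; chair II is more stable.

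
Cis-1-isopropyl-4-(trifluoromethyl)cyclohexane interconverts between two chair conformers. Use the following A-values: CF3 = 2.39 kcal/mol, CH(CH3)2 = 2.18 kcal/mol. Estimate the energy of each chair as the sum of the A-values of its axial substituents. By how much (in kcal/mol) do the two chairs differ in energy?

0.21 kcal/mol

C1 and C4 have opposite parity, so for the cis isomer the two substituents are one axial and one equatorial in each chair.
Chair I (trifluoromethyl axial, isopropyl equatorial): E = 2.39 kcal/mol.
Chair II (trifluoromethyl equatorial, isopropyl axial): E = 2.18 kcal/mol.
ΔE = 2.39 − 2.18 = 0.21 kcal/mol; chair II is more stable.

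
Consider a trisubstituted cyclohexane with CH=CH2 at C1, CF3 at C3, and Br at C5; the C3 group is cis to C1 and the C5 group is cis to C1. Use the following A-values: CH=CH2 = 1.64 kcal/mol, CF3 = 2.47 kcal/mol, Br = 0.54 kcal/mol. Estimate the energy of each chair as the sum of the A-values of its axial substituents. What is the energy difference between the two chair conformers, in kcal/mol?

Chair I (vinyl axial, trifluoromethyl axial, bromo axial): E = 4.65 kcal/mol.
Chair II (vinyl equatorial, trifluoromethyl equatorial, bromo equatorial): E = 0.00 kcal/mol.
ΔE = 4.65 − 0.00 = 4.65 kcal/mol; chair II is more stable.

4.65 kcal/mol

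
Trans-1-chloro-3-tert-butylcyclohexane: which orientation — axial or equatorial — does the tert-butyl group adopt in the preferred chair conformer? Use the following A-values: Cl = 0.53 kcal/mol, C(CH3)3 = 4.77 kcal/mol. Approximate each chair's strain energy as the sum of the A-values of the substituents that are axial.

C1 and C3 have the same parity, so for the trans isomer the two substituents are one axial and one equatorial in each chair.
Chair I (chloro axial, tert-butyl equatorial): E = 0.53 kcal/mol.
Chair II (chloro equatorial, tert-butyl axial): E = 4.77 kcal/mol.
Chair I is the more stable (lower-energy) conformer, and in that chair the tert-butyl group is equatorial.

equatorial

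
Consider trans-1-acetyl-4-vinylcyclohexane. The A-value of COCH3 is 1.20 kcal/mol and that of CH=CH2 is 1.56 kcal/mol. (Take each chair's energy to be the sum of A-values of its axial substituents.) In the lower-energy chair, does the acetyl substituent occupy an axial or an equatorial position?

C1 and C4 have opposite parity, so for the trans isomer the two substituents are e,e in one chair and a,a in the other.
Chair I (acetyl axial, vinyl axial): E = 2.76 kcal/mol.
Chair II (acetyl equatorial, vinyl equatorial): E = 0.00 kcal/mol.
Chair II is the more stable (lower-energy) conformer, and in that chair the acetyl group is equatorial.

equatorial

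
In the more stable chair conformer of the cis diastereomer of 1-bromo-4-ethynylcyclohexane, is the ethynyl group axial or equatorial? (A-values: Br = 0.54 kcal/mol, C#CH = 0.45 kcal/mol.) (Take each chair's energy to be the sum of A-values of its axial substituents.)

axial

C1 and C4 have opposite parity, so for the cis isomer the two substituents are one axial and one equatorial in each chair.
Chair I (bromo axial, ethynyl equatorial): E = 0.54 kcal/mol.
Chair II (bromo equatorial, ethynyl axial): E = 0.45 kcal/mol.
Chair II is the more stable (lower-energy) conformer, and in that chair the ethynyl group is axial.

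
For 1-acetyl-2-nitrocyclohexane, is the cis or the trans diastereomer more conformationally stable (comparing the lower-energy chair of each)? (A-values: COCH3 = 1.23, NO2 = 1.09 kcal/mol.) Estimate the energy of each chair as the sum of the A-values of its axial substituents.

At 1,2 positions (parity opposite): cis → (a,e or e,a); trans → (e,e or a,a).
Best chair for cis: E = 1.09 kcal/mol; best chair for trans: E = 0.00 kcal/mol.
The trans isomer is lower by 1.09 kcal/mol.

trans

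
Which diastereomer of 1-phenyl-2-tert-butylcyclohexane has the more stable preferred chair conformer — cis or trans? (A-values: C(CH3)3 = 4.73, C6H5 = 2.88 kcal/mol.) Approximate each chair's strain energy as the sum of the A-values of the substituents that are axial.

trans

At 1,2 positions (parity opposite): cis → (a,e or e,a); trans → (e,e or a,a).
Best chair for cis: E = 2.88 kcal/mol; best chair for trans: E = 0.00 kcal/mol.
The trans isomer is lower by 2.88 kcal/mol.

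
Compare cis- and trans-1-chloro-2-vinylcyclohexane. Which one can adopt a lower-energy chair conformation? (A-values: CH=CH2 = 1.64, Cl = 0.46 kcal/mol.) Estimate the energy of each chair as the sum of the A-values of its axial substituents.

At 1,2 positions (parity opposite): cis → (a,e or e,a); trans → (e,e or a,a).
Best chair for cis: E = 0.46 kcal/mol; best chair for trans: E = 0.00 kcal/mol.
The trans isomer is lower by 0.46 kcal/mol.

trans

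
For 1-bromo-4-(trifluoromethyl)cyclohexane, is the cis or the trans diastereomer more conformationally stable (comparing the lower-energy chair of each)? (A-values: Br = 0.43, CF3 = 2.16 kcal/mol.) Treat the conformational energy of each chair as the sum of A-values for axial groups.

trans

At 1,4 positions (parity opposite): cis → (a,e or e,a); trans → (e,e or a,a).
Best chair for cis: E = 0.43 kcal/mol; best chair for trans: E = 0.00 kcal/mol.
The trans isomer is lower by 0.43 kcal/mol.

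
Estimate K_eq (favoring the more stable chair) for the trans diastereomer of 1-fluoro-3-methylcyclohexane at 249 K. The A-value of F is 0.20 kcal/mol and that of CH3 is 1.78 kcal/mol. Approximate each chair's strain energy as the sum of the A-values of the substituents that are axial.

K ≈ 24.4

C1 and C3 have the same parity, so for the trans isomer the two substituents are one axial and one equatorial in each chair.
Chair I (fluoro axial, methyl equatorial): E = 0.20 kcal/mol; chair II (fluoro equatorial, methyl axial): E = 1.78 kcal/mol.
ΔG = 1.58 kcal/mol between the two chairs.
K = exp(ΔG/RT) with R = 1.987×10⁻³ kcal mol⁻¹ K⁻¹ and T = 249 K gives K ≈ 24.4.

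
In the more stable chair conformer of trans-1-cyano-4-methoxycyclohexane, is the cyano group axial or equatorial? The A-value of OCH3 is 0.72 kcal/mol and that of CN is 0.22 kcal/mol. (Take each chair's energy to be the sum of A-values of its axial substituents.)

equatorial

C1 and C4 have opposite parity, so for the trans isomer the two substituents are e,e in one chair and a,a in the other.
Chair I (methoxy axial, cyano axial): E = 0.94 kcal/mol.
Chair II (methoxy equatorial, cyano equatorial): E = 0.00 kcal/mol.
Chair II is the more stable (lower-energy) conformer, and in that chair the cyano group is equatorial.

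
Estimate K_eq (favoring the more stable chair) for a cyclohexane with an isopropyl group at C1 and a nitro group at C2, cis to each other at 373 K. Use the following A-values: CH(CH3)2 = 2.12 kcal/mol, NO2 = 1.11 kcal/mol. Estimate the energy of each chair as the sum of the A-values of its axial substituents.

K ≈ 3.91

C1 and C2 have opposite parity, so for the cis isomer the two substituents are one axial and one equatorial in each chair.
Chair I (isopropyl axial, nitro equatorial): E = 2.12 kcal/mol; chair II (isopropyl equatorial, nitro axial): E = 1.11 kcal/mol.
ΔG = 1.01 kcal/mol between the two chairs.
K = exp(ΔG/RT) with R = 1.987×10⁻³ kcal mol⁻¹ K⁻¹ and T = 373 K gives K ≈ 3.91.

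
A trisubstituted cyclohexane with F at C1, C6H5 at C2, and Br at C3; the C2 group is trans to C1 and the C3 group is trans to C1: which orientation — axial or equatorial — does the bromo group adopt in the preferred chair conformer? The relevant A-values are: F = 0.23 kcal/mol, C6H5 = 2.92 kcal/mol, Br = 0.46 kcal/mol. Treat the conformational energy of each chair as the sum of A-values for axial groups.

Chair I (fluoro axial, phenyl axial, bromo equatorial): E = 3.15 kcal/mol.
Chair II (fluoro equatorial, phenyl equatorial, bromo axial): E = 0.46 kcal/mol.
Chair II is the more stable (lower-energy) conformer, and in that chair the bromo group is axial.

axial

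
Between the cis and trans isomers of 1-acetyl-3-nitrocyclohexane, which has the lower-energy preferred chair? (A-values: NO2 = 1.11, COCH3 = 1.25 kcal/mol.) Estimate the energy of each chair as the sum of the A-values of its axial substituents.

cis

At 1,3 positions (parity same): cis → (e,e or a,a); trans → (a,e or e,a).
Best chair for cis: E = 0.00 kcal/mol; best chair for trans: E = 1.11 kcal/mol.
The cis isomer is lower by 1.11 kcal/mol.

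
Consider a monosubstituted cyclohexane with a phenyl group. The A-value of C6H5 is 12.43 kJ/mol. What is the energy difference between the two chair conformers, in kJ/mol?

A monosubstituted cyclohexane has one chair with the phenyl group axial (E = A = 12.43 kJ/mol) and one with it equatorial (E = 0).
ΔE = 12.43 − 0 = 12.43 kJ/mol.

12.43 kJ/mol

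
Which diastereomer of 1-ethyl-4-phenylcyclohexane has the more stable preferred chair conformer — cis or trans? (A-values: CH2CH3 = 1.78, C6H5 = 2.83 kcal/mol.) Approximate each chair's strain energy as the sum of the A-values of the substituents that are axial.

trans

At 1,4 positions (parity opposite): cis → (a,e or e,a); trans → (e,e or a,a).
Best chair for cis: E = 1.78 kcal/mol; best chair for trans: E = 0.00 kcal/mol.
The trans isomer is lower by 1.78 kcal/mol.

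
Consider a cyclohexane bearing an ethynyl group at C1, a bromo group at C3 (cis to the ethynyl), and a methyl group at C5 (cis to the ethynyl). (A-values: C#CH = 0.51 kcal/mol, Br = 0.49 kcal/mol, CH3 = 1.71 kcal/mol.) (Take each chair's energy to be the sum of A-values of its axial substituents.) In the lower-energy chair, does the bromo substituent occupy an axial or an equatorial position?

equatorial

Chair I (ethynyl axial, bromo axial, methyl axial): E = 2.71 kcal/mol.
Chair II (ethynyl equatorial, bromo equatorial, methyl equatorial): E = 0.00 kcal/mol.
Chair II is the more stable (lower-energy) conformer, and in that chair the bromo group is equatorial.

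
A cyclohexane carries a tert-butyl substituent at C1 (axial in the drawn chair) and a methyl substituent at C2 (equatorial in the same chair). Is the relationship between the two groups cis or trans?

cis

C1 and C2 have opposite parity, so their axial bonds point in opposite directions.
With opposite-parity carbons, two substituents on the same face are one axial and one equatorial; opposite faces give both axial or both equatorial.
Here the groups are axial/equatorial → same face → cis.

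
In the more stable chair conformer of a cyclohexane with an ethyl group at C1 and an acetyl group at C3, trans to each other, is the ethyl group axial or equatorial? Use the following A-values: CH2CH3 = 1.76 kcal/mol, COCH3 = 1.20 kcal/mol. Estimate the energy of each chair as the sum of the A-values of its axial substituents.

C1 and C3 have the same parity, so for the trans isomer the two substituents are one axial and one equatorial in each chair.
Chair I (ethyl axial, acetyl equatorial): E = 1.76 kcal/mol.
Chair II (ethyl equatorial, acetyl axial): E = 1.20 kcal/mol.
Chair II is the more stable (lower-energy) conformer, and in that chair the ethyl group is equatorial.

equatorial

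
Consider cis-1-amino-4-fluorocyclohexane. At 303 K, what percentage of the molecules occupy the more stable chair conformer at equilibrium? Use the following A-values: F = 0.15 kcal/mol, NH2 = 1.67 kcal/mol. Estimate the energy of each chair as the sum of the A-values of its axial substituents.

C1 and C4 have opposite parity, so for the cis isomer the two substituents are one axial and one equatorial in each chair.
Chair I (fluoro axial, amino equatorial): E = 0.15 kcal/mol; chair II (fluoro equatorial, amino axial): E = 1.67 kcal/mol.
ΔG = 1.52 kcal/mol between the two chairs.
K = exp(ΔG/RT) with R = 1.987×10⁻³ kcal mol⁻¹ K⁻¹ and T = 303 K gives K ≈ 12.5.
Fraction in the lower-energy chair = K/(K+1) = 92.6%.

92.6%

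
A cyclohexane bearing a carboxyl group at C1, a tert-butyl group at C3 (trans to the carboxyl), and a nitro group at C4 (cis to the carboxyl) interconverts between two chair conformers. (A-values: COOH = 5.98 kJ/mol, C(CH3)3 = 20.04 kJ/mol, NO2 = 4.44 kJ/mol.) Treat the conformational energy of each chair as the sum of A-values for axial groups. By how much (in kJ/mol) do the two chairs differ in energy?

18.50 kJ/mol

Chair I (carboxyl axial, tert-butyl equatorial, nitro equatorial): E = 5.98 kJ/mol.
Chair II (carboxyl equatorial, tert-butyl axial, nitro axial): E = 24.48 kJ/mol.
ΔE = 24.48 − 5.98 = 18.50 kJ/mol; chair I is more stable.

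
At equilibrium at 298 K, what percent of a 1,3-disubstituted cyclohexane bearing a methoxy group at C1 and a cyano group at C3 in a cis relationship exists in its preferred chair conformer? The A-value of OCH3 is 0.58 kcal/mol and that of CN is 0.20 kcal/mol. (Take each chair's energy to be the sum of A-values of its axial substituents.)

C1 and C3 have the same parity, so for the cis isomer the two substituents are e,e in one chair and a,a in the other.
Chair I (methoxy axial, cyano axial): E = 0.78 kcal/mol; chair II (methoxy equatorial, cyano equatorial): E = 0.00 kcal/mol.
ΔG = 0.78 kcal/mol between the two chairs.
K = exp(ΔG/RT) with R = 1.987×10⁻³ kcal mol⁻¹ K⁻¹ and T = 298 K gives K ≈ 3.73.
Fraction in the lower-energy chair = K/(K+1) = 78.9%.

78.9%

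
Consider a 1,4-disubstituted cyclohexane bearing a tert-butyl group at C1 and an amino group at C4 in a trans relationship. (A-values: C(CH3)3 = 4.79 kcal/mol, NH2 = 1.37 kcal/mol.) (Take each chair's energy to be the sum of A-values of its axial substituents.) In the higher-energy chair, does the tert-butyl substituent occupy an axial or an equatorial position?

axial

C1 and C4 have opposite parity, so for the trans isomer the two substituents are e,e in one chair and a,a in the other.
Chair I (tert-butyl axial, amino axial): E = 6.16 kcal/mol.
Chair II (tert-butyl equatorial, amino equatorial): E = 0.00 kcal/mol.
Chair I is the less stable (higher-energy) conformer, and in that chair the tert-butyl group is axial.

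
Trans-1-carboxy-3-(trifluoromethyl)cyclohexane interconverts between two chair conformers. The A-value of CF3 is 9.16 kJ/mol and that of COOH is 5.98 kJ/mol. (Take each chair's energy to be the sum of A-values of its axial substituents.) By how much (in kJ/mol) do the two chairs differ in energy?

3.18 kJ/mol

C1 and C3 have the same parity, so for the trans isomer the two substituents are one axial and one equatorial in each chair.
Chair I (trifluoromethyl axial, carboxyl equatorial): E = 9.16 kJ/mol.
Chair II (trifluoromethyl equatorial, carboxyl axial): E = 5.98 kJ/mol.
ΔE = 9.16 − 5.98 = 3.18 kJ/mol; chair II is more stable.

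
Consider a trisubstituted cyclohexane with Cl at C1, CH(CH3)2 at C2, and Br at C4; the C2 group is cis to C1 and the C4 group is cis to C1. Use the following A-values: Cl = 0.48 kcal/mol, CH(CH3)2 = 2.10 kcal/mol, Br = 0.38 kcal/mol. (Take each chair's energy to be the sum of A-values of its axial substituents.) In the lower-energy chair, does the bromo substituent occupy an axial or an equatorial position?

Chair I (chloro axial, isopropyl equatorial, bromo equatorial): E = 0.48 kcal/mol.
Chair II (chloro equatorial, isopropyl axial, bromo axial): E = 2.48 kcal/mol.
Chair I is the more stable (lower-energy) conformer, and in that chair the bromo group is equatorial.

equatorial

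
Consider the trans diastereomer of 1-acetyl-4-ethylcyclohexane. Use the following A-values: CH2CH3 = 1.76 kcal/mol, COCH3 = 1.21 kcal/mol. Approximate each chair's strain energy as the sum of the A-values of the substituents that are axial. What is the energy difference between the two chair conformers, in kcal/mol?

C1 and C4 have opposite parity, so for the trans isomer the two substituents are e,e in one chair and a,a in the other.
Chair I (ethyl axial, acetyl axial): E = 2.97 kcal/mol.
Chair II (ethyl equatorial, acetyl equatorial): E = 0.00 kcal/mol.
ΔE = 2.97 − 0.00 = 2.97 kcal/mol; chair II is more stable.

2.97 kcal/mol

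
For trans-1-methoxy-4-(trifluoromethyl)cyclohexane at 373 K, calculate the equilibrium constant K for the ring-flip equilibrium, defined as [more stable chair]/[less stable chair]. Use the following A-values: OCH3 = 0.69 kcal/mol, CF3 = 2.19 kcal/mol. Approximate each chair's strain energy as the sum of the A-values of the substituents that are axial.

K ≈ 48.7

C1 and C4 have opposite parity, so for the trans isomer the two substituents are e,e in one chair and a,a in the other.
Chair I (methoxy axial, trifluoromethyl axial): E = 2.88 kcal/mol; chair II (methoxy equatorial, trifluoromethyl equatorial): E = 0.00 kcal/mol.
ΔG = 2.88 kcal/mol between the two chairs.
K = exp(ΔG/RT) with R = 1.987×10⁻³ kcal mol⁻¹ K⁻¹ and T = 373 K gives K ≈ 48.7.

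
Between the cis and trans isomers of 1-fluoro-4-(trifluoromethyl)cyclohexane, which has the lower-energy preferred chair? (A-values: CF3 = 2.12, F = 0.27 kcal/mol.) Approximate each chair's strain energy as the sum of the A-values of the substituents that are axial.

trans

At 1,4 positions (parity opposite): cis → (a,e or e,a); trans → (e,e or a,a).
Best chair for cis: E = 0.27 kcal/mol; best chair for trans: E = 0.00 kcal/mol.
The trans isomer is lower by 0.27 kcal/mol.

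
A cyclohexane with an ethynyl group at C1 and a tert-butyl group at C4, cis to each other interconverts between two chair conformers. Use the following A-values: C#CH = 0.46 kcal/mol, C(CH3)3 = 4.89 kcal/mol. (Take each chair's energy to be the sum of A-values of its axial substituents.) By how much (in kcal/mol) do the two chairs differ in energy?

4.43 kcal/mol

C1 and C4 have opposite parity, so for the cis isomer the two substituents are one axial and one equatorial in each chair.
Chair I (ethynyl axial, tert-butyl equatorial): E = 0.46 kcal/mol.
Chair II (ethynyl equatorial, tert-butyl axial): E = 4.89 kcal/mol.
ΔE = 4.89 − 0.46 = 4.43 kcal/mol; chair I is more stable.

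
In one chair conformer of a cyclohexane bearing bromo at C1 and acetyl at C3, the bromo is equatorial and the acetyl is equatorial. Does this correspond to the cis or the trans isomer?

C1 and C3 have the same parity, so their axial bonds point in the same direction.
With same-parity carbons, two substituents on the same face are both axial or both equatorial; opposite faces give one of each.
Here the groups are equatorial/equatorial → same face → cis.

cis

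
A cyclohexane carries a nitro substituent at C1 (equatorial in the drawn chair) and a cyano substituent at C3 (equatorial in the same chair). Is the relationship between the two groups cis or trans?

C1 and C3 have the same parity, so their axial bonds point in the same direction.
With same-parity carbons, two substituents on the same face are both axial or both equatorial; opposite faces give one of each.
Here the groups are equatorial/equatorial → same face → cis.

cis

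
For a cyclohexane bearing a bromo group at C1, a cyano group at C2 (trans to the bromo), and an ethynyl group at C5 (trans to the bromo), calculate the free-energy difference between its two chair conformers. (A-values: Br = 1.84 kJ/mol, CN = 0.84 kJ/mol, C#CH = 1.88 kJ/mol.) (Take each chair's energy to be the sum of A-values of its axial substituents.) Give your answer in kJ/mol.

0.80 kJ/mol

Chair I (bromo axial, cyano axial, ethynyl equatorial): E = 2.68 kJ/mol.
Chair II (bromo equatorial, cyano equatorial, ethynyl axial): E = 1.88 kJ/mol.
ΔE = 2.68 − 1.88 = 0.80 kJ/mol; chair II is more stable.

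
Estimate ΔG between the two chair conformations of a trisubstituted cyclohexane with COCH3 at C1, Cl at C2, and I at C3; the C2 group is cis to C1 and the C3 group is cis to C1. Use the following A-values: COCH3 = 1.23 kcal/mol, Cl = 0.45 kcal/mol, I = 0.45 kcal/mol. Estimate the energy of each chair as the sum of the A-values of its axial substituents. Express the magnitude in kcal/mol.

1.23 kcal/mol

Chair I (acetyl axial, chloro equatorial, iodo axial): E = 1.68 kcal/mol.
Chair II (acetyl equatorial, chloro axial, iodo equatorial): E = 0.45 kcal/mol.
ΔE = 1.68 − 0.45 = 1.23 kcal/mol; chair II is more stable.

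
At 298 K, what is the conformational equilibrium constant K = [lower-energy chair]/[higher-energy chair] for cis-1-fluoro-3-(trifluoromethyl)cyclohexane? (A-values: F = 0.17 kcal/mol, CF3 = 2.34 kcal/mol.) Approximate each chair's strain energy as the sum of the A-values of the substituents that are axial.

K ≈ 69.3

C1 and C3 have the same parity, so for the cis isomer the two substituents are e,e in one chair and a,a in the other.
Chair I (fluoro axial, trifluoromethyl axial): E = 2.51 kcal/mol; chair II (fluoro equatorial, trifluoromethyl equatorial): E = 0.00 kcal/mol.
ΔG = 2.51 kcal/mol between the two chairs.
K = exp(ΔG/RT) with R = 1.987×10⁻³ kcal mol⁻¹ K⁻¹ and T = 298 K gives K ≈ 69.3.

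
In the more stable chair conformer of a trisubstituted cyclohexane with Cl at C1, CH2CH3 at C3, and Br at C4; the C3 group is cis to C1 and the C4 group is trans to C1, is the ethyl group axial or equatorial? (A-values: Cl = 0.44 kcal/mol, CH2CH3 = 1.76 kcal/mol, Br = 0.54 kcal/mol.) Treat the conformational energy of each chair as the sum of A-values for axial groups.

equatorial

Chair I (chloro axial, ethyl axial, bromo axial): E = 2.74 kcal/mol.
Chair II (chloro equatorial, ethyl equatorial, bromo equatorial): E = 0.00 kcal/mol.
Chair II is the more stable (lower-energy) conformer, and in that chair the ethyl group is equatorial.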